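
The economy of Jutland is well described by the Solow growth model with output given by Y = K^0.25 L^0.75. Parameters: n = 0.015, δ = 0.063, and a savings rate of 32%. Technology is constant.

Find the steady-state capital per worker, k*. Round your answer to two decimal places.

At the steady state, Δk = 0, so s·k^α = (n + δ)·k.
Rearranging, k^(1−α) = s / (n + δ).
k^0.75 = 0.32 / (0.015 + 0.063) = 0.32 / 0.078 = 4.1026
k* = 4.1026^(1/0.75) ≈ 6.5677

k* ≈ 6.57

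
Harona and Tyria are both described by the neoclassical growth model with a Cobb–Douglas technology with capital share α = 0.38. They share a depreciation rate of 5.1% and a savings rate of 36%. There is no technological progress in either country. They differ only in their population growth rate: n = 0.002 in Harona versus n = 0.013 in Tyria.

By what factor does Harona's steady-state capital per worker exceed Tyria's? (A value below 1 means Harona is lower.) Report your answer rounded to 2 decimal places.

k*_H / k*_T ≈ 1.36

Steady-state k* = [s/(n + δ)]^(1/(1−α)), so the ratio is [ (s_H/(n + δ)_H) / (s_T/(n + δ)_T) ]^1.6129.
s_H/(n + δ)_H = 0.36/0.053 = 6.7925; s_T/(n + δ)_T = 0.36/0.064 = 5.6250.
Ratio = (6.7925/5.6250)^1.6129 = 1.2076^1.6129 ≈ 1.3556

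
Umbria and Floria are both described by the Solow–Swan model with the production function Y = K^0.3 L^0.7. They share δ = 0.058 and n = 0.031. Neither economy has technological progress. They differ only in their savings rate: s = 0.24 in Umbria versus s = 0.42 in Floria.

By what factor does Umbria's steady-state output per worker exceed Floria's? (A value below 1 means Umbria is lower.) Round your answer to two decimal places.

Steady-state y* = [s/(n + δ)]^(α/(1−α)), so the ratio is [ (s_U/(n + δ)_U) / (s_F/(n + δ)_F) ]^0.4286.
s_U/(n + δ)_U = 0.24/0.089 = 2.6966; s_F/(n + δ)_F = 0.42/0.089 = 4.7191.
Ratio = (2.6966/4.7191)^0.4286 = 0.5714^0.4286 ≈ 0.7867

ratio ≈ 0.79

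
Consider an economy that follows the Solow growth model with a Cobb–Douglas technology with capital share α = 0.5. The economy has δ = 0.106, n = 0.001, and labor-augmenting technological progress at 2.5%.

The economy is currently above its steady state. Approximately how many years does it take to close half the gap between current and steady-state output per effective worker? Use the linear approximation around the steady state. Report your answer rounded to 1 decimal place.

half-life ≈ 10.5 years

Near the steady state the convergence rate is λ = (1 − α)(n + g + δ).
λ = (1 − 0.5) × 0.132 = 0.5 × 0.132 = 0.0660
Half-life = ln 2 / λ = 0.6931 / 0.0660 ≈ 10.50 years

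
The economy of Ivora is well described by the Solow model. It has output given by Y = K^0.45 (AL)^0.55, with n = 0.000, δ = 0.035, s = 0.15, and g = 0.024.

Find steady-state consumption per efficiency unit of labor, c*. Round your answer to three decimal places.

Steady state requires s·f(k) = (n + g + δ)·k, i.e. s·k^α = (n + g + δ)·k.
Dividing both sides by k: k^(1−α) = s / (n + g + δ).
k^0.55 = 0.15 / (0.000 + 0.024 + 0.035) = 0.15 / 0.059 = 2.5424
k* = 2.5424^(1/0.55) ≈ 5.4552
y* = (k*)^α = 5.4552^0.45 ≈ 2.1457
c* = (1 − s)·y* = (1 − 0.15) × 2.1457 ≈ 1.8238

c* ≈ 1.824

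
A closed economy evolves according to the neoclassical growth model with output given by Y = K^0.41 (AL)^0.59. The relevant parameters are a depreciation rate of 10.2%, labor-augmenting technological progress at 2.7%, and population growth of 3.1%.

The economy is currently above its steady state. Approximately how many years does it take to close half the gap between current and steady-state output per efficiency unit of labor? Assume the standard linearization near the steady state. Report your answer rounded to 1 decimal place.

Near the steady state the convergence rate is λ = (1 − α)(n + g + δ).
λ = (1 − 0.41) × 0.160 = 0.59 × 0.160 = 0.0944
Half-life = ln 2 / λ = 0.6931 / 0.0944 ≈ 7.34 years

half-life ≈ 7.3 years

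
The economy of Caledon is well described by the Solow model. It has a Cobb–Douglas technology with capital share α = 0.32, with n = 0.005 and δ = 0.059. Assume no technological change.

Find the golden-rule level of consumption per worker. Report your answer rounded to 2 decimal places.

At the golden rule, f'(k) = n + δ, so α·k^(α−1) = n + δ and k_gold = (α/(n + δ))^(1/(1−α)).
k_gold = (0.32/0.064)^(1/0.68) = 5.0000^1.4706 ≈ 10.6636
c_gold = f(k_gold) − (n + δ)·k_gold = 2.1327 − 0.064×10.6636 ≈ 1.4502

c_gold ≈ 1.45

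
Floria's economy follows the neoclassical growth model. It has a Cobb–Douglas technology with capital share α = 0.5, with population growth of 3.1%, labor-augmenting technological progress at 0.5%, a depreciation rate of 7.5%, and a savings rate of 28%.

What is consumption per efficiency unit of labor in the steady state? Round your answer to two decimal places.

Steady state requires s·f(k) = (n + g + δ)·k, i.e. s·k^α = (n + g + δ)·k.
Dividing both sides by k: k^(1−α) = s / (n + g + δ).
k^0.5 = 0.28 / (0.031 + 0.005 + 0.075) = 0.28 / 0.111 = 2.5225
k* = 2.5225^(1/0.5) ≈ 6.3630
y* = (k*)^α = 6.3630^0.5 ≈ 2.5225
c* = (1 − s)·y* = (1 − 0.28) × 2.5225 ≈ 1.8162

c* ≈ 1.82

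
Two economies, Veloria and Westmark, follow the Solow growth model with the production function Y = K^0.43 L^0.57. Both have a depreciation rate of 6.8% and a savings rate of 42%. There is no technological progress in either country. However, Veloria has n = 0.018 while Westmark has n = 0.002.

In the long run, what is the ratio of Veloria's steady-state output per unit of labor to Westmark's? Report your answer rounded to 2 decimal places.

y*_V / y*_W ≈ 0.86

Steady-state y* = [s/(n + δ)]^(α/(1−α)), so the ratio is [ (s_V/(n + δ)_V) / (s_W/(n + δ)_W) ]^0.7544.
s_V/(n + δ)_V = 0.42/0.086 = 4.8837; s_W/(n + δ)_W = 0.42/0.070 = 6.0000.
Ratio = (4.8837/6.0000)^0.7544 = 0.8140^0.7544 ≈ 0.8562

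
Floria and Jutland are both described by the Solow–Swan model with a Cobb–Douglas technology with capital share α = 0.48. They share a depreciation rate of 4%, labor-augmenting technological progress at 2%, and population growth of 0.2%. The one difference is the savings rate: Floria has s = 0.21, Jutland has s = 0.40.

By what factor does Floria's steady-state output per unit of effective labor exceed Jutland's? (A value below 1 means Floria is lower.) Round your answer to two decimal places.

y*_F / y*_J ≈ 0.55

Steady-state y* = [s/(n + g + δ)]^(α/(1−α)), so the ratio is [ (s_F/(n + g + δ)_F) / (s_J/(n + g + δ)_J) ]^0.9231.
s_F/(n + g + δ)_F = 0.21/0.062 = 3.3871; s_J/(n + g + δ)_J = 0.40/0.062 = 6.4516.
Ratio = (3.3871/6.4516)^0.9231 = 0.5250^0.9231 ≈ 0.5517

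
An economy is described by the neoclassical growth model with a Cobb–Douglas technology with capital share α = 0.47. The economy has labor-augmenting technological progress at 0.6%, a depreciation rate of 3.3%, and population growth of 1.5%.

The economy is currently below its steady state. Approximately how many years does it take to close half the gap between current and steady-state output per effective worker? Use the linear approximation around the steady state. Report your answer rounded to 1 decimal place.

about 24.2 years

Near the steady state the convergence rate is λ = (1 − α)(n + g + δ).
λ = (1 − 0.47) × 0.054 = 0.53 × 0.054 = 0.02862
Half-life = ln 2 / λ = 0.6931 / 0.02862 ≈ 24.22 years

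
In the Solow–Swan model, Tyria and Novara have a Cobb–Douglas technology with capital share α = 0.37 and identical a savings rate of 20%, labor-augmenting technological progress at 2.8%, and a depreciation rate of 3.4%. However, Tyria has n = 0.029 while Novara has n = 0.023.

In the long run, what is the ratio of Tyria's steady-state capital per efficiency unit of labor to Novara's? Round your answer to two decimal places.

Steady-state k* = [s/(n + g + δ)]^(1/(1−α)), so the ratio is [ (s_T/(n + g + δ)_T) / (s_N/(n + g + δ)_N) ]^1.5873.
s_T/(n + g + δ)_T = 0.20/0.091 = 2.1978; s_N/(n + g + δ)_N = 0.20/0.085 = 2.3529.
Ratio = (2.1978/2.3529)^1.5873 = 0.9341^1.5873 ≈ 0.8974

ratio ≈ 0.90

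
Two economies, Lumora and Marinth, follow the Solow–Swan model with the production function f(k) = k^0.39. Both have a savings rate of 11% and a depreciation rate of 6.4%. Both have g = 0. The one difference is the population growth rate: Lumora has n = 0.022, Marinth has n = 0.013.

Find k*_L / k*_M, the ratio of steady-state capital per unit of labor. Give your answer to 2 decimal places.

Steady-state k* = [s/(n + δ)]^(1/(1−α)), so the ratio is [ (s_L/(n + δ)_L) / (s_M/(n + δ)_M) ]^1.6393.
s_L/(n + δ)_L = 0.11/0.086 = 1.2791; s_M/(n + δ)_M = 0.11/0.077 = 1.4286.
Ratio = (1.2791/1.4286)^1.6393 = 0.8954^1.6393 ≈ 0.8343

ratio ≈ 0.83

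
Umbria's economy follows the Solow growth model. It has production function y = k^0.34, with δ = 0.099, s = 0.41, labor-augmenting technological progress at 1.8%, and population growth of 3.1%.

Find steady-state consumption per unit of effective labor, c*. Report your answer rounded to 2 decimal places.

c* = 1.00

At the steady state, Δk = 0, so s·k^α = (n + g + δ)·k.
Rearranging, k^(1−α) = s / (n + g + δ).
k^0.66 = 0.41 / (0.031 + 0.018 + 0.099) = 0.41 / 0.148 = 2.7703
k* = 2.7703^(1/0.66) ≈ 4.6827
y* = (k*)^α = 4.6827^0.34 ≈ 1.6903
c* = (1 − s)·y* = (1 − 0.41) × 1.6903 ≈ 0.9973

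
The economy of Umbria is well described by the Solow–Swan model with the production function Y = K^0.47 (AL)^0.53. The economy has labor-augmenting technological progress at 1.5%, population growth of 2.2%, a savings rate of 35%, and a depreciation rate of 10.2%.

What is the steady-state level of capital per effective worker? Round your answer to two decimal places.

k* ≈ 5.71

Steady state requires s·f(k) = (n + g + δ)·k, i.e. s·k^α = (n + g + δ)·k.
Dividing both sides by k: k^(1−α) = s / (n + g + δ).
k^0.53 = 0.35 / (0.022 + 0.015 + 0.102) = 0.35 / 0.139 = 2.5180
k* = 2.5180^(1/0.53) ≈ 5.7110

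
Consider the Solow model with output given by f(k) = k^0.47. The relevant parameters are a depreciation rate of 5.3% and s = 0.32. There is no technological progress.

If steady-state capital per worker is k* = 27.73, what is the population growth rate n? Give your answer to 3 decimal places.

At the steady state, Δk = 0, so s·k^α = (n + δ)·k.
So s / (n + δ) = (k*)^(1−α) = 27.73^0.53 = 5.8179.
Therefore n + δ = s / 5.8179 = 0.32 / 5.8179 = 0.0550, so n = 0.0550 − 0.053 = 0.0020.

n ≈ 0.002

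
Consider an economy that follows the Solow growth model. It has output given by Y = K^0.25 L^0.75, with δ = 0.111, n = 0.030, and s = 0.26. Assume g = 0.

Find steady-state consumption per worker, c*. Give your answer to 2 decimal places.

c* = 0.91

In steady state, investment equals break-even investment: s·k^α = (n + δ)·k.
Rearranging, k^(1−α) = s / (n + δ).
k^0.75 = 0.26 / (0.030 + 0.111) = 0.26 / 0.141 = 1.8440
k* = 1.8440^(1/0.75) ≈ 2.2612
y* = (k*)^α = 2.2612^0.25 ≈ 1.2263
c* = (1 − s)·y* = (1 − 0.26) × 1.2263 ≈ 0.9075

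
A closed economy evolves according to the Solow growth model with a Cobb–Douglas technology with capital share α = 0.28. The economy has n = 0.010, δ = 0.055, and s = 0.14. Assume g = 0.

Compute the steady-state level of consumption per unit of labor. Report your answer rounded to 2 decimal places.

At the steady state, Δk = 0, so s·k^α = (n + δ)·k.
Rearranging, k^(1−α) = s / (n + δ).
k^0.72 = 0.14 / (0.010 + 0.055) = 0.14 / 0.065 = 2.1538
k* = 2.1538^(1/0.72) ≈ 2.9026
y* = (k*)^α = 2.9026^0.28 ≈ 1.3477
c* = (1 − s)·y* = (1 − 0.14) × 1.3477 ≈ 1.1590

c* ≈ 1.16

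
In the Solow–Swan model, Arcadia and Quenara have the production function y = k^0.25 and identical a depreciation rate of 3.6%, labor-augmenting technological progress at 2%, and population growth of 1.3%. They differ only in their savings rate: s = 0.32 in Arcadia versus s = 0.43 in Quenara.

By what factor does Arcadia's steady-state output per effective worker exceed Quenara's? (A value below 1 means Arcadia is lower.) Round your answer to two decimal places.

ratio ≈ 0.91

Steady-state y* = [s/(n + g + δ)]^(α/(1−α)), so the ratio is [ (s_A/(n + g + δ)_A) / (s_Q/(n + g + δ)_Q) ]^0.3333.
s_A/(n + g + δ)_A = 0.32/0.069 = 4.6377; s_Q/(n + g + δ)_Q = 0.43/0.069 = 6.2319.
Ratio = (4.6377/6.2319)^0.3333 = 0.7442^0.3333 ≈ 0.9062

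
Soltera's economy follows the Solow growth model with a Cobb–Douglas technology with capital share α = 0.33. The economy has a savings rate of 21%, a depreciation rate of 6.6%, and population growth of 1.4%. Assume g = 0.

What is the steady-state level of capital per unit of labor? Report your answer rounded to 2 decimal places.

k* = 4.22

Steady state requires s·f(k) = (n + δ)·k, i.e. s·k^α = (n + δ)·k.
Dividing both sides by k: k^(1−α) = s / (n + δ).
k^0.67 = 0.21 / (0.014 + 0.066) = 0.21 / 0.080 = 2.6250
k* = 2.6250^(1/0.67) ≈ 4.2225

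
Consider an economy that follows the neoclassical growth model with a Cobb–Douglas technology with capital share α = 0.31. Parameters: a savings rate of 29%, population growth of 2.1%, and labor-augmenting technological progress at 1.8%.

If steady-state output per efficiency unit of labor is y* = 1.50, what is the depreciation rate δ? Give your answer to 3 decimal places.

In steady state, investment equals break-even investment: s·k^α = (n + g + δ)·k.
Since y* = [s/(n + g + δ)]^(α/(1−α)), we have s/(n + g + δ) = (y*)^((1−α)/α) = 1.50^2.2258 = 2.4657.
Therefore n + g + δ = s / 2.4657 = 0.29 / 2.4657 = 0.1176, so δ = 0.1176 − 0.039 = 0.0786.

δ ≈ 0.079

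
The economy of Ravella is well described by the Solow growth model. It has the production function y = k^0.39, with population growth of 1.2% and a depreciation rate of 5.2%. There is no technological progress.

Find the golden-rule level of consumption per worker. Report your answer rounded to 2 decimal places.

At the golden rule, f'(k) = n + δ, so α·k^(α−1) = n + δ and k_gold = (α/(n + δ))^(1/(1−α)).
k_gold = (0.39/0.064)^(1/0.61) = 6.0938^1.6393 ≈ 19.3494
c_gold = f(k_gold) − (n + δ)·k_gold = 3.1754 − 0.064×19.3494 ≈ 1.9370

c_gold ≈ 1.94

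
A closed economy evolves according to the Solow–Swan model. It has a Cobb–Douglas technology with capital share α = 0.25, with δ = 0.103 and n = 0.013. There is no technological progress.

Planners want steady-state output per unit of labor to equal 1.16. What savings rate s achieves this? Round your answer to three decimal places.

s ≈ 0.181

At the steady state, Δk = 0, so s·k^α = (n + δ)·k.
Since y* = [s/(n + δ)]^(α/(1−α)), we have s/(n + δ) = (y*)^((1−α)/α) = 1.16^3 = 1.5609.
Therefore s = 1.5609 × (n + δ) = 1.5609 × 0.116 = 0.1811.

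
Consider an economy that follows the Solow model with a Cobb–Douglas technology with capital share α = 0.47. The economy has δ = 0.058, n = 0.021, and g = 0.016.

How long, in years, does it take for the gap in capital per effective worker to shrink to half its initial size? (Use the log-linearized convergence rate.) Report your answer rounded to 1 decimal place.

t_½ ≈ 13.8 years

Near the steady state the convergence rate is λ = (1 − α)(n + g + δ).
λ = (1 − 0.47) × 0.095 = 0.53 × 0.095 = 0.05035
Half-life = ln 2 / λ = 0.6931 / 0.05035 ≈ 13.77 years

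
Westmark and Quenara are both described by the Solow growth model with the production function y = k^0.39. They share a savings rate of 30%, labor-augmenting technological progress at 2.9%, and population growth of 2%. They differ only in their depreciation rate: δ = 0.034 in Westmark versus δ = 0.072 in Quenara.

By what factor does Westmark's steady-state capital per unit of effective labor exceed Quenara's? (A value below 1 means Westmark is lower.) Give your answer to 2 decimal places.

k*_W / k*_Q ≈ 1.86

Steady-state k* = [s/(n + g + δ)]^(1/(1−α)), so the ratio is [ (s_W/(n + g + δ)_W) / (s_Q/(n + g + δ)_Q) ]^1.6393.
s_W/(n + g + δ)_W = 0.30/0.083 = 3.6145; s_Q/(n + g + δ)_Q = 0.30/0.121 = 2.4793.
Ratio = (3.6145/2.4793)^1.6393 = 1.4579^1.6393 ≈ 1.8552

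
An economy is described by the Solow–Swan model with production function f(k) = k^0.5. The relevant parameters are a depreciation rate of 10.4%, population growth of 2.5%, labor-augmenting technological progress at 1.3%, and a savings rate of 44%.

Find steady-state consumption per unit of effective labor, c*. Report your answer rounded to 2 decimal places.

At the steady state, Δk = 0, so s·k^α = (n + g + δ)·k.
Rearranging, k^(1−α) = s / (n + g + δ).
k^0.5 = 0.44 / (0.025 + 0.013 + 0.104) = 0.44 / 0.142 = 3.0986
k* = 3.0986^(1/0.5) ≈ 9.6013
y* = (k*)^α = 9.6013^0.5 ≈ 3.0986
c* = (1 − s)·y* = (1 − 0.44) × 3.0986 ≈ 1.7352

c* = 1.74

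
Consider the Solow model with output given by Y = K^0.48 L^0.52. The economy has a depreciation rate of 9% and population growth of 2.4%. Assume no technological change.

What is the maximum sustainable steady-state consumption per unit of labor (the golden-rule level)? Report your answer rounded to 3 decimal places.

At the golden rule, f'(k) = n + δ, so α·k^(α−1) = n + δ and k_gold = (α/(n + δ))^(1/(1−α)).
k_gold = (0.48/0.114)^(1/0.52) = 4.2105^1.9231 ≈ 15.8729
c_gold = f(k_gold) − (n + δ)·k_gold = 3.7698 − 0.114×15.8729 ≈ 1.9603

c_gold ≈ 1.960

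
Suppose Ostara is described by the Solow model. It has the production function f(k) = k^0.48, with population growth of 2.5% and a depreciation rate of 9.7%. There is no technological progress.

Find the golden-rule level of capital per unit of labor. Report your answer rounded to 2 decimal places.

k_gold ≈ 13.93

The golden rule sets f'(k) = n + δ, i.e. α·k^(α−1) = n + δ.
So k^(1−α) = α / (n + δ) = 0.48 / 0.122 = 3.9344.
k_gold = 3.9344^(1/0.52) ≈ 13.9315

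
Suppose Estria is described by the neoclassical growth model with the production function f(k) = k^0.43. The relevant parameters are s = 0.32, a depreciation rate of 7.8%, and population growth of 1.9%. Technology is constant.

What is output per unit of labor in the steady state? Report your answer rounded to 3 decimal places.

y* ≈ 2.461

At the steady state, Δk = 0, so s·k^α = (n + δ)·k.
Rearranging, k^(1−α) = s / (n + δ).
k^0.57 = 0.32 / (0.019 + 0.078) = 0.32 / 0.097 = 3.2990
k* = 3.2990^(1/0.57) ≈ 8.1179
y* = (k*)^α = 8.1179^0.43 ≈ 2.4607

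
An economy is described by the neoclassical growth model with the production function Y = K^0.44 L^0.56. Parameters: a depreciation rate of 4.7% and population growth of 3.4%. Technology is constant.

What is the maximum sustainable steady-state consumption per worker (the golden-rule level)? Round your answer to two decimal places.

At the golden rule, f'(k) = n + δ, so α·k^(α−1) = n + δ and k_gold = (α/(n + δ))^(1/(1−α)).
k_gold = (0.44/0.081)^(1/0.56) = 5.4321^1.7857 ≈ 20.5320
c_gold = f(k_gold) − (n + δ)·k_gold = 3.7798 − 0.081×20.5320 ≈ 2.1167

c_gold ≈ 2.12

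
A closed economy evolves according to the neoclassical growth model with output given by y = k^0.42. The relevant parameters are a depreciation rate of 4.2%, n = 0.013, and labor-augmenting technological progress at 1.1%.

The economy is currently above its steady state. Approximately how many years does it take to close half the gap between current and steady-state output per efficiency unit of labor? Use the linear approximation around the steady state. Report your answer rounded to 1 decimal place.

Near the steady state the convergence rate is λ = (1 − α)(n + g + δ).
λ = (1 − 0.42) × 0.066 = 0.58 × 0.066 = 0.03828
Half-life = ln 2 / λ = 0.6931 / 0.03828 ≈ 18.11 years

t_½ ≈ 18.1 years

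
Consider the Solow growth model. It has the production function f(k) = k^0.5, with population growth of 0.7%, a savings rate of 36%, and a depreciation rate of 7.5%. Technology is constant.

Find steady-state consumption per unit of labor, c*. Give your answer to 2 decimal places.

At the steady state, Δk = 0, so s·k^α = (n + δ)·k.
Rearranging, k^(1−α) = s / (n + δ).
k^0.5 = 0.36 / (0.007 + 0.075) = 0.36 / 0.082 = 4.3902
k* = 4.3902^(1/0.5) ≈ 19.2739
y* = (k*)^α = 19.2739^0.5 ≈ 4.3902
c* = (1 − s)·y* = (1 − 0.36) × 4.3902 ≈ 2.8097

c* ≈ 2.81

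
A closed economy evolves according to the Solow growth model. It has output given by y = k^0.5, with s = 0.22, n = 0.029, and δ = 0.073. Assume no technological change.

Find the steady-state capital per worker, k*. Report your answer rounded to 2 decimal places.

Steady state requires s·f(k) = (n + δ)·k, i.e. s·k^α = (n + δ)·k.
Rearranging, k^(1−α) = s / (n + δ).
k^0.5 = 0.22 / (0.029 + 0.073) = 0.22 / 0.102 = 2.1569
k* = 2.1569^(1/0.5) ≈ 4.6522

k* ≈ 4.65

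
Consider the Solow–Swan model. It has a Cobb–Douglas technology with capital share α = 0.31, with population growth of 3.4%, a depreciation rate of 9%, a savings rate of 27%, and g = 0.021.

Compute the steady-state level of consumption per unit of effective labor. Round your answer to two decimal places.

c* ≈ 0.97

Steady state requires s·f(k) = (n + g + δ)·k, i.e. s·k^α = (n + g + δ)·k.
Dividing both sides by k: k^(1−α) = s / (n + g + δ).
k^0.69 = 0.27 / (0.034 + 0.021 + 0.090) = 0.27 / 0.145 = 1.8621
k* = 1.8621^(1/0.69) ≈ 2.4621
y* = (k*)^α = 2.4621^0.31 ≈ 1.3222
c* = (1 − s)·y* = (1 − 0.27) × 1.3222 ≈ 0.9652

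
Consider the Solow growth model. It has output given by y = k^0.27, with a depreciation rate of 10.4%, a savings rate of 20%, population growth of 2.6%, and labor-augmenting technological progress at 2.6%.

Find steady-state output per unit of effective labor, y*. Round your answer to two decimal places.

In steady state, investment equals break-even investment: s·k^α = (n + g + δ)·k.
Rearranging, k^(1−α) = s / (n + g + δ).
k^0.73 = 0.20 / (0.026 + 0.026 + 0.104) = 0.20 / 0.156 = 1.2821
k* = 1.2821^(1/0.73) ≈ 1.4055
y* = (k*)^α = 1.4055^0.27 ≈ 1.0963

y* ≈ 1.10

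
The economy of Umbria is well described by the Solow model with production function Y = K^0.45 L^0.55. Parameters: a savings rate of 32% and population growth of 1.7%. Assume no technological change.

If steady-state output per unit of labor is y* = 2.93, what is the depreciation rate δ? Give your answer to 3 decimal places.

At the steady state, Δk = 0, so s·k^α = (n + δ)·k.
Since y* = [s/(n + δ)]^(α/(1−α)), we have s/(n + δ) = (y*)^((1−α)/α) = 2.93^1.2222 = 3.7205.
Therefore n + δ = s / 3.7205 = 0.32 / 3.7205 = 0.0860, so δ = 0.0860 − 0.017 = 0.0690.

δ ≈ 0.069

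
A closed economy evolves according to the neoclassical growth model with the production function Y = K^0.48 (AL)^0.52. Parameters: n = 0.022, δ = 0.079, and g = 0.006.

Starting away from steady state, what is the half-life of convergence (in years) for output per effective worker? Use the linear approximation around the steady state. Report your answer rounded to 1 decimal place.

Near the steady state the convergence rate is λ = (1 − α)(n + g + δ).
λ = (1 − 0.48) × 0.107 = 0.52 × 0.107 = 0.05564
Half-life = ln 2 / λ = 0.6931 / 0.05564 ≈ 12.46 years

half-life ≈ 12.5 years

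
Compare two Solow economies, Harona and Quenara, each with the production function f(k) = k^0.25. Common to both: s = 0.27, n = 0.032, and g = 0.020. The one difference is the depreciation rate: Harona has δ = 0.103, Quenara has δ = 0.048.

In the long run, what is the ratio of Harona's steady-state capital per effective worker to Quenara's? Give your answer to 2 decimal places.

Steady-state k* = [s/(n + g + δ)]^(1/(1−α)), so the ratio is [ (s_H/(n + g + δ)_H) / (s_Q/(n + g + δ)_Q) ]^1.3333.
s_H/(n + g + δ)_H = 0.27/0.155 = 1.7419; s_Q/(n + g + δ)_Q = 0.27/0.100 = 2.7000.
Ratio = (1.7419/2.7000)^1.3333 = 0.6451^1.3333 ≈ 0.5574

k*_H / k*_Q ≈ 0.56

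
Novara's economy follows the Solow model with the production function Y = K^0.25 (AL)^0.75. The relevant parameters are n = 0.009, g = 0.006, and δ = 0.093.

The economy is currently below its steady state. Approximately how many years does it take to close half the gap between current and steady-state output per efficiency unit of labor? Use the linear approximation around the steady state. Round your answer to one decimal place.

Near the steady state the convergence rate is λ = (1 − α)(n + g + δ).
λ = (1 − 0.25) × 0.108 = 0.75 × 0.108 = 0.0810
Half-life = ln 2 / λ = 0.6931 / 0.0810 ≈ 8.56 years

half-life ≈ 8.6 years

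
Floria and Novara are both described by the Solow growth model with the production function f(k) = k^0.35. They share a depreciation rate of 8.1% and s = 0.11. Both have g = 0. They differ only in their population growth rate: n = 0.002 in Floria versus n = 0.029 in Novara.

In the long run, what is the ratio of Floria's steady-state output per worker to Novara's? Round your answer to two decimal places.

y*_F / y*_N ≈ 1.16

Steady-state y* = [s/(n + δ)]^(α/(1−α)), so the ratio is [ (s_F/(n + δ)_F) / (s_N/(n + δ)_N) ]^0.5385.
s_F/(n + δ)_F = 0.11/0.083 = 1.3253; s_N/(n + δ)_N = 0.11/0.110 = 1.0000.
Ratio = (1.3253/1.0000)^0.5385 = 1.3253^0.5385 ≈ 1.1638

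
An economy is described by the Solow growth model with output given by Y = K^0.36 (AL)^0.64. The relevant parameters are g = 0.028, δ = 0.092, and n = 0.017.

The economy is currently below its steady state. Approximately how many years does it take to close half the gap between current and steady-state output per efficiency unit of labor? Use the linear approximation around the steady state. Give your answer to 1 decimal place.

about 7.9 years

Near the steady state the convergence rate is λ = (1 − α)(n + g + δ).
λ = (1 − 0.36) × 0.137 = 0.64 × 0.137 = 0.08768
Half-life = ln 2 / λ = 0.6931 / 0.08768 ≈ 7.90 years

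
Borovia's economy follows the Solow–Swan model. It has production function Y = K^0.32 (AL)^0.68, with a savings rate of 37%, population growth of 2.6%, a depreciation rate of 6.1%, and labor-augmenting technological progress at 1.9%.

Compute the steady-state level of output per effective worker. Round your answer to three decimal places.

In steady state, investment equals break-even investment: s·k^α = (n + g + δ)·k.
Dividing both sides by k: k^(1−α) = s / (n + g + δ).
k^0.68 = 0.37 / (0.026 + 0.019 + 0.061) = 0.37 / 0.106 = 3.4906
k* = 3.4906^(1/0.68) ≈ 6.2861
y* = (k*)^α = 6.2861^0.32 ≈ 1.8009

y* ≈ 1.801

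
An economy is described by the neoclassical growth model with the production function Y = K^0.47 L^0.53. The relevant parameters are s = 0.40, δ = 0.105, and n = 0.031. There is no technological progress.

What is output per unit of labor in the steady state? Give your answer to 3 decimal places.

y* = 2.603

Steady state requires s·f(k) = (n + δ)·k, i.e. s·k^α = (n + δ)·k.
Rearranging, k^(1−α) = s / (n + δ).
k^0.53 = 0.40 / (0.031 + 0.105) = 0.40 / 0.136 = 2.9412
k* = 2.9412^(1/0.53) ≈ 7.6561
y* = (k*)^α = 7.6561^0.47 ≈ 2.6031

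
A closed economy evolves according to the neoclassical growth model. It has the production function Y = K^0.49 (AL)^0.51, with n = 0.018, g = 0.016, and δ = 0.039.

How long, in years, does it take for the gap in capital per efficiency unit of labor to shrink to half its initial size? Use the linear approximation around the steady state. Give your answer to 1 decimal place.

t_½ ≈ 18.6 years

Near the steady state the convergence rate is λ = (1 − α)(n + g + δ).
λ = (1 − 0.49) × 0.073 = 0.51 × 0.073 = 0.03723
Half-life = ln 2 / λ = 0.6931 / 0.03723 ≈ 18.62 years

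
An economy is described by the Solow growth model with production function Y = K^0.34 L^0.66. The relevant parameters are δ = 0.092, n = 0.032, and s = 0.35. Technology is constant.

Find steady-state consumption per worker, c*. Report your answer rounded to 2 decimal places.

In steady state, investment equals break-even investment: s·k^α = (n + δ)·k.
Dividing both sides by k: k^(1−α) = s / (n + δ).
k^0.66 = 0.35 / (0.032 + 0.092) = 0.35 / 0.124 = 2.8226
k* = 2.8226^(1/0.66) ≈ 4.8173
y* = (k*)^α = 4.8173^0.34 ≈ 1.7067
c* = (1 − s)·y* = (1 − 0.35) × 1.7067 ≈ 1.1094

c* ≈ 1.11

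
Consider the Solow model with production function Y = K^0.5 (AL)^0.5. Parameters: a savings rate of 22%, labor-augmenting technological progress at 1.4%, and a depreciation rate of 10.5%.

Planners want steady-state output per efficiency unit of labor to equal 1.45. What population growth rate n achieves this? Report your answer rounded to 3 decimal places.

n ≈ 0.033

At the steady state, Δk = 0, so s·k^α = (n + g + δ)·k.
Since y* = [s/(n + g + δ)]^(α/(1−α)), we have s/(n + g + δ) = (y*)^((1−α)/α) = 1.45^1 = 1.4500.
Therefore n + g + δ = s / 1.4500 = 0.22 / 1.4500 = 0.1517, so n = 0.1517 − 0.119 = 0.0327.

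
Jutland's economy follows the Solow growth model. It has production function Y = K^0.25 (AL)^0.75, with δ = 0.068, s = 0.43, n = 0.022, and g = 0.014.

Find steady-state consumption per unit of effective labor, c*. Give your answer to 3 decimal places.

Steady state requires s·f(k) = (n + g + δ)·k, i.e. s·k^α = (n + g + δ)·k.
Rearranging, k^(1−α) = s / (n + g + δ).
k^0.75 = 0.43 / (0.022 + 0.014 + 0.068) = 0.43 / 0.104 = 4.1346
k* = 4.1346^(1/0.75) ≈ 6.6361
y* = (k*)^α = 6.6361^0.25 ≈ 1.6050
c* = (1 − s)·y* = (1 − 0.43) × 1.6050 ≈ 0.9149

c* = 0.915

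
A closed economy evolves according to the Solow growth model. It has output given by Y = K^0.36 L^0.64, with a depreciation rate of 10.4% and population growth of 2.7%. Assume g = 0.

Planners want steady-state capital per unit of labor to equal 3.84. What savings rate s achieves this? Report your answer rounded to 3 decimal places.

Steady state requires s·f(k) = (n + δ)·k, i.e. s·k^α = (n + δ)·k.
So s / (n + δ) = (k*)^(1−α) = 3.84^0.64 = 2.3658.
Therefore s = 2.3658 × (n + δ) = 2.3658 × 0.131 = 0.3099.

s ≈ 0.310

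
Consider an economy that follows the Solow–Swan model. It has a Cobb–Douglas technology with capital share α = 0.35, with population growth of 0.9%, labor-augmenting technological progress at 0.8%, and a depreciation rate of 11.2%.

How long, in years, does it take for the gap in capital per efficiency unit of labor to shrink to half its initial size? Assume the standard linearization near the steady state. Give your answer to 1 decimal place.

about 8.3 years

Near the steady state the convergence rate is λ = (1 − α)(n + g + δ).
λ = (1 − 0.35) × 0.129 = 0.65 × 0.129 = 0.08385
Half-life = ln 2 / λ = 0.6931 / 0.08385 ≈ 8.27 years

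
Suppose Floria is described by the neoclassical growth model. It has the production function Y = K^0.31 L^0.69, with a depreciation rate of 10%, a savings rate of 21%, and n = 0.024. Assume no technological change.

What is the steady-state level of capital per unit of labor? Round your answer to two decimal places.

In steady state, investment equals break-even investment: s·k^α = (n + δ)·k.
Rearranging, k^(1−α) = s / (n + δ).
k^0.69 = 0.21 / (0.024 + 0.100) = 0.21 / 0.124 = 1.6935
k* = 1.6935^(1/0.69) ≈ 2.1457

k* ≈ 2.15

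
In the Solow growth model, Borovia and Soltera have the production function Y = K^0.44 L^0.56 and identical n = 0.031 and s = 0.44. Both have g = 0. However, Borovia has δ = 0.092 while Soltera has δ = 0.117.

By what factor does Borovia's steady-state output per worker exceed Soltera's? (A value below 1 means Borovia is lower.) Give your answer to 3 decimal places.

y*_B / y*_S ≈ 1.156

Steady-state y* = [s/(n + δ)]^(α/(1−α)), so the ratio is [ (s_B/(n + δ)_B) / (s_S/(n + δ)_S) ]^0.7857.
s_B/(n + δ)_B = 0.44/0.123 = 3.5772; s_S/(n + δ)_S = 0.44/0.148 = 2.9730.
Ratio = (3.5772/2.9730)^0.7857 = 1.2032^0.7857 ≈ 1.1564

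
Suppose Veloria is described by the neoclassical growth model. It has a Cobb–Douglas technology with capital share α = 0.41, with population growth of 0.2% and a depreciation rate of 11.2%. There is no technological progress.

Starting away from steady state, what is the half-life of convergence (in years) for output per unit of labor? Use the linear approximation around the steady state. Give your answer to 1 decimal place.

half-life ≈ 10.3 years

Near the steady state the convergence rate is λ = (1 − α)(n + δ).
λ = (1 − 0.41) × 0.114 = 0.59 × 0.114 = 0.06726
Half-life = ln 2 / λ = 0.6931 / 0.06726 ≈ 10.30 years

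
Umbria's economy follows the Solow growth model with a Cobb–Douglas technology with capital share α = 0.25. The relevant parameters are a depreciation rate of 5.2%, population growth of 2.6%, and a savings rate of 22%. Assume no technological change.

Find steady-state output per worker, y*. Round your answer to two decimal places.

In steady state, investment equals break-even investment: s·k^α = (n + δ)·k.
Dividing both sides by k: k^(1−α) = s / (n + δ).
k^0.75 = 0.22 / (0.026 + 0.052) = 0.22 / 0.078 = 2.8205
k* = 2.8205^(1/0.75) ≈ 3.9851
y* = (k*)^α = 3.9851^0.25 ≈ 1.4129

y* ≈ 1.41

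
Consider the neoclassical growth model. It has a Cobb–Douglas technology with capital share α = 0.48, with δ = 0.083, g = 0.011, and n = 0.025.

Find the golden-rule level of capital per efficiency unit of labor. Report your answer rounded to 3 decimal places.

The golden rule sets f'(k) = n + g + δ, i.e. α·k^(α−1) = n + g + δ.
So k^(1−α) = α / (n + g + δ) = 0.48 / 0.119 = 4.0336.
k_gold = 4.0336^(1/0.52) ≈ 14.6148

k_gold ≈ 14.615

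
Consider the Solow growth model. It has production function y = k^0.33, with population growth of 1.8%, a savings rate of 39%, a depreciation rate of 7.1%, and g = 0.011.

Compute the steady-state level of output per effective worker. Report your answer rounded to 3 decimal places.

In steady state, investment equals break-even investment: s·k^α = (n + g + δ)·k.
Rearranging, k^(1−α) = s / (n + g + δ).
k^0.67 = 0.39 / (0.018 + 0.011 + 0.071) = 0.39 / 0.100 = 3.9000
k* = 3.9000^(1/0.67) ≈ 7.6241
y* = (k*)^α = 7.6241^0.33 ≈ 1.9549

y* = 1.955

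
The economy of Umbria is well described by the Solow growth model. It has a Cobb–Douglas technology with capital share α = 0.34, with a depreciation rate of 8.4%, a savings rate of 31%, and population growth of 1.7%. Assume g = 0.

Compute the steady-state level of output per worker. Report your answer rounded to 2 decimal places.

In steady state, investment equals break-even investment: s·k^α = (n + δ)·k.
Dividing both sides by k: k^(1−α) = s / (n + δ).
k^0.66 = 0.31 / (0.017 + 0.084) = 0.31 / 0.101 = 3.0693
k* = 3.0693^(1/0.66) ≈ 5.4694
y* = (k*)^α = 5.4694^0.34 ≈ 1.7820

y* ≈ 1.78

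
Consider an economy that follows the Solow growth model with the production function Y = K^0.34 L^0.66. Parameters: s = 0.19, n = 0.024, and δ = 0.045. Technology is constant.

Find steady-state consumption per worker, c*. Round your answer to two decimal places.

Steady state requires s·f(k) = (n + δ)·k, i.e. s·k^α = (n + δ)·k.
Dividing both sides by k: k^(1−α) = s / (n + δ).
k^0.66 = 0.19 / (0.024 + 0.045) = 0.19 / 0.069 = 2.7536
k* = 2.7536^(1/0.66) ≈ 4.6400
y* = (k*)^α = 4.6400^0.34 ≈ 1.6851
c* = (1 − s)·y* = (1 − 0.19) × 1.6851 ≈ 1.3649

c* ≈ 1.36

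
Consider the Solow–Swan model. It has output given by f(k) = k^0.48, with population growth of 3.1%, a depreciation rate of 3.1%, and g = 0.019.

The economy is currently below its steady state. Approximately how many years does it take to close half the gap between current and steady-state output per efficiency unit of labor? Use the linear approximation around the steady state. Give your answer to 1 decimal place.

Near the steady state the convergence rate is λ = (1 − α)(n + g + δ).
λ = (1 − 0.48) × 0.081 = 0.52 × 0.081 = 0.04212
Half-life = ln 2 / λ = 0.6931 / 0.04212 ≈ 16.46 years

half-life ≈ 16.5 years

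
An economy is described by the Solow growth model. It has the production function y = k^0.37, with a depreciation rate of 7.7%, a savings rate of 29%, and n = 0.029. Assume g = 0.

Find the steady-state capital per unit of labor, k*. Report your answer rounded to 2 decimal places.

In steady state, investment equals break-even investment: s·k^α = (n + δ)·k.
Rearranging, k^(1−α) = s / (n + δ).
k^0.63 = 0.29 / (0.029 + 0.077) = 0.29 / 0.106 = 2.7358
k* = 2.7358^(1/0.63) ≈ 4.9407

k* ≈ 4.94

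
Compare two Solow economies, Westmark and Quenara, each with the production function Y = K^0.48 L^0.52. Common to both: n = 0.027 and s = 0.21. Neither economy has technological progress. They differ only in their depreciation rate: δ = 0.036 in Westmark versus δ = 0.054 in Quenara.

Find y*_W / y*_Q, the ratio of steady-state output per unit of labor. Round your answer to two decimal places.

ratio ≈ 1.26

Steady-state y* = [s/(n + δ)]^(α/(1−α)), so the ratio is [ (s_W/(n + δ)_W) / (s_Q/(n + δ)_Q) ]^0.9231.
s_W/(n + δ)_W = 0.21/0.063 = 3.3333; s_Q/(n + δ)_Q = 0.21/0.081 = 2.5926.
Ratio = (3.3333/2.5926)^0.9231 = 1.2857^0.9231 ≈ 1.2611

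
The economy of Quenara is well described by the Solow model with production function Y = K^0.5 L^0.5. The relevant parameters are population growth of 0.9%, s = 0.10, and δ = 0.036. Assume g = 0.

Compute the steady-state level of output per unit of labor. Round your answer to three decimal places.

y* = 2.222

Steady state requires s·f(k) = (n + δ)·k, i.e. s·k^α = (n + δ)·k.
Rearranging, k^(1−α) = s / (n + δ).
k^0.5 = 0.10 / (0.009 + 0.036) = 0.10 / 0.045 = 2.2222
k* = 2.2222^(1/0.5) ≈ 4.9382
y* = (k*)^α = 4.9382^0.5 ≈ 2.2222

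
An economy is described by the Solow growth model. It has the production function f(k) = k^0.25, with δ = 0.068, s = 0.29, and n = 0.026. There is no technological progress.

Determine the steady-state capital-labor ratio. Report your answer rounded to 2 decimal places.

In steady state, investment equals break-even investment: s·k^α = (n + δ)·k.
Rearranging, k^(1−α) = s / (n + δ).
k^0.75 = 0.29 / (0.026 + 0.068) = 0.29 / 0.094 = 3.0851
k* = 3.0851^(1/0.75) ≈ 4.4912

k* = 4.49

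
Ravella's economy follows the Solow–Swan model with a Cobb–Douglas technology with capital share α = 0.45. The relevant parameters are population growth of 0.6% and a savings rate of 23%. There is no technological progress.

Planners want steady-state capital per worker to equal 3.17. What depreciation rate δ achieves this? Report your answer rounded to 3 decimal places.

Steady state requires s·f(k) = (n + δ)·k, i.e. s·k^α = (n + δ)·k.
So s / (n + δ) = (k*)^(1−α) = 3.17^0.55 = 1.8862.
Therefore n + δ = s / 1.8862 = 0.23 / 1.8862 = 0.1219, so δ = 0.1219 − 0.006 = 0.1159.

δ ≈ 0.116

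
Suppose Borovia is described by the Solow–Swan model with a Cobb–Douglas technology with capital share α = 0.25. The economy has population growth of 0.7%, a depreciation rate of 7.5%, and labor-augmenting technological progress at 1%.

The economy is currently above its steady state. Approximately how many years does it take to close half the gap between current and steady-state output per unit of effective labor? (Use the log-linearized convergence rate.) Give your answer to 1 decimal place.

t_½ ≈ 10.0 years

Near the steady state the convergence rate is λ = (1 − α)(n + g + δ).
λ = (1 − 0.25) × 0.092 = 0.75 × 0.092 = 0.0690
Half-life = ln 2 / λ = 0.6931 / 0.0690 ≈ 10.04 years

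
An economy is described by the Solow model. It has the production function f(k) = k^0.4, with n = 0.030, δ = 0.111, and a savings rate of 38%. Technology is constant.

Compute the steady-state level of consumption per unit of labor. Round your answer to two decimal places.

Steady state requires s·f(k) = (n + δ)·k, i.e. s·k^α = (n + δ)·k.
Rearranging, k^(1−α) = s / (n + δ).
k^0.6 = 0.38 / (0.030 + 0.111) = 0.38 / 0.141 = 2.6950
k* = 2.6950^(1/0.6) ≈ 5.2191
y* = (k*)^α = 5.2191^0.4 ≈ 1.9366
c* = (1 − s)·y* = (1 − 0.38) × 1.9366 ≈ 1.2007

c* = 1.20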